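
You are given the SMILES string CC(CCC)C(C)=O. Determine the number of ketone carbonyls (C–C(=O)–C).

The ketone motif appears at heavy-atom position 6 in the SMILES.
Ketone count: 1.

1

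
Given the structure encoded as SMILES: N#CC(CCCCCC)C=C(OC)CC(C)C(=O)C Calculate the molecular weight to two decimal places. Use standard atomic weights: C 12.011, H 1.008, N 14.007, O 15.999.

265.40 g/mol

First, the molecular formula is C16H27NO2 (counting implicit H from valence).
  C: 16 × 12.011 = 192.176
  H: 27 × 1.008 = 27.216
  N: 1 × 14.007 = 14.007
  O: 2 × 15.999 = 31.998
Sum: 16×12.011 + 27×1.008 + 1×14.007 + 2×15.999 = 265.397 → 265.40 g/mol.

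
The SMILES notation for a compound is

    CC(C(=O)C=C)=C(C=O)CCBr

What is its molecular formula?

Walk through each heavy atom and fill implicit hydrogens from standard valence (C 4, N 3, O 2, S 2, halogen 1):
  atom 1: C, bond orders sum to 1 (valence 4) → 3 H
  atom 2: C, bond orders sum to 4 (valence 4) → 0 H
  atom 3: C, bond orders sum to 4 (valence 4) → 0 H
  atom 4: O, bond orders sum to 2 (valence 2) → 0 H
  atom 5: C, bond orders sum to 3 (valence 4) → 1 H
  atom 6: C, bond orders sum to 2 (valence 4) → 2 H
  atom 7: C, bond orders sum to 4 (valence 4) → 0 H
  atom 8: C, bond orders sum to 3 (valence 4) → 1 H
  atom 9: O, bond orders sum to 2 (valence 2) → 0 H
  atom 10: C, bond orders sum to 2 (valence 4) → 2 H
  atom 11: C, bond orders sum to 2 (valence 4) → 2 H
  atom 12: Br (halogen, monovalent) → 0 H
Totals → C:9, H:11, Br:1, O:2.

C9H11BrO2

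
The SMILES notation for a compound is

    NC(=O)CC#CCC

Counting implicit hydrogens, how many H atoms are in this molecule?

Walk through each heavy atom and fill implicit hydrogens from standard valence (C 4, N 3, O 2, S 2, halogen 1):
  atom 1: N, bond orders sum to 1 (valence 3) → 2 H
  atom 2: C, bond orders sum to 4 (valence 4) → 0 H
  atom 3: O, bond orders sum to 2 (valence 2) → 0 H
  atom 4: C, bond orders sum to 2 (valence 4) → 2 H
  atom 5: C, bond orders sum to 4 (valence 4) → 0 H
  atom 6: C, bond orders sum to 4 (valence 4) → 0 H
  atom 7: C, bond orders sum to 2 (valence 4) → 2 H
  atom 8: C, bond orders sum to 1 (valence 4) → 3 H
Total hydrogens: 9.

9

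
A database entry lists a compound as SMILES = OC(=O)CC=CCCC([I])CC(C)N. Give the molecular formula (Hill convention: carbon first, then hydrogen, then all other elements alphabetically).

Walk through each heavy atom and fill implicit hydrogens from standard valence (C 4, N 3, O 2, S 2, halogen 1):
  atom 1: O, bond orders sum to 1 (valence 2) → 1 H
  atom 2: C, bond orders sum to 4 (valence 4) → 0 H
  atom 3: O, bond orders sum to 2 (valence 2) → 0 H
  atom 4: C, bond orders sum to 2 (valence 4) → 2 H
  atom 5: C, bond orders sum to 3 (valence 4) → 1 H
  atom 6: C, bond orders sum to 3 (valence 4) → 1 H
  atom 7: C, bond orders sum to 2 (valence 4) → 2 H
  atom 8: C, bond orders sum to 2 (valence 4) → 2 H
  atom 9: C, bond orders sum to 3 (valence 4) → 1 H
  atom 10: I with explicit H count 0
  atom 11: C, bond orders sum to 2 (valence 4) → 2 H
  atom 12: C, bond orders sum to 3 (valence 4) → 1 H
  atom 13: C, bond orders sum to 1 (valence 4) → 3 H
  atom 14: N, bond orders sum to 1 (valence 3) → 2 H
Totals → C:10, H:18, I:1, N:1, O:2.

C10H18INO2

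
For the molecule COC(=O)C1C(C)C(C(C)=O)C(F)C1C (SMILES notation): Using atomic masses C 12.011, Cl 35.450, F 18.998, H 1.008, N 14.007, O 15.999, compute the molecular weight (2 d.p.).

216.25 g/mol

First, the molecular formula is C11H17FO3 (counting implicit H from valence).
  C: 11 × 12.011 = 132.121
  F: 1 × 18.998 = 18.998
  H: 17 × 1.008 = 17.136
  O: 3 × 15.999 = 47.997
Sum: 11×12.011 + 1×18.998 + 17×1.008 + 3×15.999 = 216.252 → 216.25 g/mol.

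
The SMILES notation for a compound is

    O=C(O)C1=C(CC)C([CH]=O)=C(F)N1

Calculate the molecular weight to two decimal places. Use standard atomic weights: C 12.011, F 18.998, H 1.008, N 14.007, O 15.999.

First, the molecular formula is C8H8FNO3 (counting implicit H from valence).
  C: 8 × 12.011 = 96.088
  F: 1 × 18.998 = 18.998
  H: 8 × 1.008 = 8.064
  N: 1 × 14.007 = 14.007
  O: 3 × 15.999 = 47.997
Sum: 8×12.011 + 1×18.998 + 8×1.008 + 1×14.007 + 3×15.999 = 185.154 → 185.15 g/mol.

185.15 g/mol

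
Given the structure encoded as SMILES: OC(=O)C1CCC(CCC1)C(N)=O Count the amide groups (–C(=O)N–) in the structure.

The amide motif appears at heavy-atom position 11 in the SMILES.
Other groups present: 1 carboxylic acid.
Amide count: 1.

1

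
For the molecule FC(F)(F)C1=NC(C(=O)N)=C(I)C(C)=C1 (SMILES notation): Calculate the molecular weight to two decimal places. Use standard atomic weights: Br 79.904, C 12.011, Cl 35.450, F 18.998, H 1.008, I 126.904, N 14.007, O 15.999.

330.05 g/mol

First, the molecular formula is C8H6F3IN2O (counting implicit H from valence).
  C: 8 × 12.011 = 96.088
  F: 3 × 18.998 = 56.994
  H: 6 × 1.008 = 6.048
  I: 1 × 126.904 = 126.904
  N: 2 × 14.007 = 28.014
  O: 1 × 15.999 = 15.999
Sum: 8×12.011 + 3×18.998 + 6×1.008 + 1×126.904 + 2×14.007 + 1×15.999 = 330.047 → 330.05 g/mol.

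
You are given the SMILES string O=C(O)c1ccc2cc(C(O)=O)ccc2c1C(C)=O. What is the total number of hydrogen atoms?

Walk through each heavy atom and fill implicit hydrogens from standard valence (C 4, N 3, O 2, S 2, halogen 1); for lowercase aromatic atoms, an aromatic c carries 1 H when it has two neighbours and 0 H with three, and aromatic n carries 0 H:
  atom 1: O, bond orders sum to 2 (valence 2) → 0 H
  atom 2: C, bond orders sum to 4 (valence 4) → 0 H
  atom 3: O, bond orders sum to 1 (valence 2) → 1 H
  atom 4: aromatic c, 3 neighbours → 0 H
  atom 5: aromatic c, 2 neighbours → 1 H
  atom 6: aromatic c, 2 neighbours → 1 H
  atom 7: aromatic c, 3 neighbours → 0 H
  atom 8: aromatic c, 2 neighbours → 1 H
  atom 9: aromatic c, 3 neighbours → 0 H
  atom 10: C, bond orders sum to 4 (valence 4) → 0 H
  atom 11: O, bond orders sum to 1 (valence 2) → 1 H
  atom 12: O, bond orders sum to 2 (valence 2) → 0 H
  atom 13: aromatic c, 2 neighbours → 1 H
  atom 14: aromatic c, 2 neighbours → 1 H
  atom 15: aromatic c, 3 neighbours → 0 H
  atom 16: aromatic c, 3 neighbours → 0 H
  atom 17: C, bond orders sum to 4 (valence 4) → 0 H
  atom 18: C, bond orders sum to 1 (valence 4) → 3 H
  atom 19: O, bond orders sum to 2 (valence 2) → 0 H
Total hydrogens: 10.

10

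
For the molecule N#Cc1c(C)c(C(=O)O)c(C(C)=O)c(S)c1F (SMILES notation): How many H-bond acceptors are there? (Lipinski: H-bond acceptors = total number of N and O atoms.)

N atoms: 1; O atoms: 3.
Lipinski HBA = 1 + 3 = 4.

4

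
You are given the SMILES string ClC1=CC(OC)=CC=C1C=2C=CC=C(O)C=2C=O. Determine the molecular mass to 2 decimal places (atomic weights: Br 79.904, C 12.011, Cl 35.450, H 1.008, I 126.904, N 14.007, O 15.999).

First, the molecular formula is C14H11ClO3 (counting implicit H from valence).
  C: 14 × 12.011 = 168.154
  Cl: 1 × 35.450 = 35.450
  H: 11 × 1.008 = 11.088
  O: 3 × 15.999 = 47.997
Sum: 14×12.011 + 1×35.450 + 11×1.008 + 3×15.999 = 262.689 → 262.69 g/mol.

262.69 g/mol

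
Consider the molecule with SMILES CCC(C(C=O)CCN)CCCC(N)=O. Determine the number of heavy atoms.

Every atom symbol written in the SMILES (organic subset) is one heavy atom; implicit H are not written.
Heavy atoms by element → C:11, N:2, O:2.
Total: 15.

15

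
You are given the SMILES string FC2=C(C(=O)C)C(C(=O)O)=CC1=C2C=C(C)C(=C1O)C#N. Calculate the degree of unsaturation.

Degree of unsaturation = (number of rings) + (number of π bonds).
Ring closures in the SMILES: 2.
π bonds: 7 double bonds (each 1 DoU), 1 triple bond (each 2 DoU) → 9 DoU from unsaturation.
Total DoU = 2 + 9 = 11.

11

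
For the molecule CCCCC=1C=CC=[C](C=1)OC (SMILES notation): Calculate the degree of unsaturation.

Degree of unsaturation = (number of rings) + (number of π bonds).
Ring closures in the SMILES: 1.
π bonds: 3 double bonds (each 1 DoU) → 3 DoU from unsaturation.
Total DoU = 1 + 3 = 4.

4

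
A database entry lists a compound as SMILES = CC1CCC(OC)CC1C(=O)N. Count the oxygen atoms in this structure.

2

Scan the SMILES for O atoms (remember two-letter symbols like Cl and Br are single atoms).
Oxygen count: 2.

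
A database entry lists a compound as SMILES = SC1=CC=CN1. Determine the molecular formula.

C4H5NS

Walk through each heavy atom and fill implicit hydrogens from standard valence (C 4, N 3, O 2, S 2, halogen 1):
  atom 1: S, bond orders sum to 1 (valence 2) → 1 H
  atom 2: C, bond orders sum to 4 (valence 4) → 0 H
  atom 3: C, bond orders sum to 3 (valence 4) → 1 H
  atom 4: C, bond orders sum to 3 (valence 4) → 1 H
  atom 5: C, bond orders sum to 3 (valence 4) → 1 H
  atom 6: N, bond orders sum to 2 (valence 3) → 1 H
Totals → C:4, H:5, N:1, S:1.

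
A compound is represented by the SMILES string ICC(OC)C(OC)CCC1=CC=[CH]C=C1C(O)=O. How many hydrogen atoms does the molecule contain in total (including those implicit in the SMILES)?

Walk through each heavy atom and fill implicit hydrogens from standard valence (C 4, N 3, O 2, S 2, halogen 1):
  atom 1: I (halogen, monovalent) → 0 H
  atom 2: C, bond orders sum to 2 (valence 4) → 2 H
  atom 3: C, bond orders sum to 3 (valence 4) → 1 H
  atom 4: O, bond orders sum to 2 (valence 2) → 0 H
  atom 5: C, bond orders sum to 1 (valence 4) → 3 H
  atom 6: C, bond orders sum to 3 (valence 4) → 1 H
  atom 7: O, bond orders sum to 2 (valence 2) → 0 H
  atom 8: C, bond orders sum to 1 (valence 4) → 3 H
  atom 9: C, bond orders sum to 2 (valence 4) → 2 H
  atom 10: C, bond orders sum to 2 (valence 4) → 2 H
  atom 11: C, bond orders sum to 4 (valence 4) → 0 H
  atom 12: C, bond orders sum to 3 (valence 4) → 1 H
  atom 13: C, bond orders sum to 3 (valence 4) → 1 H
  atom 14: C with explicit H count 1
  atom 15: C, bond orders sum to 3 (valence 4) → 1 H
  atom 16: C, bond orders sum to 4 (valence 4) → 0 H
  atom 17: C, bond orders sum to 4 (valence 4) → 0 H
  atom 18: O, bond orders sum to 1 (valence 2) → 1 H
  atom 19: O, bond orders sum to 2 (valence 2) → 0 H
Total hydrogens: 19.

19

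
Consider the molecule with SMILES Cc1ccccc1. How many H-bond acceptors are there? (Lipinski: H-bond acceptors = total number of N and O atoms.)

0

N atoms: 0; O atoms: 0.
Lipinski HBA = 0 + 0 = 0.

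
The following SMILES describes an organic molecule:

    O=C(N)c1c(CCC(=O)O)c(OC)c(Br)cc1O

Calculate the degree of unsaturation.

6

Molecular formula: C11H12BrNO5.
DoU = (2C + 2 + N − H − X) / 2, where X is the halogen count and O/S are ignored.
    = (2·11 + 2 + 1 − 12 − 1) / 2 = 12 / 2 = 6.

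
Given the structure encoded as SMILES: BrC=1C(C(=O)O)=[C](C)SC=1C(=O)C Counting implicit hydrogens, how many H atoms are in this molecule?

7

Walk through each heavy atom and fill implicit hydrogens from standard valence (C 4, N 3, O 2, S 2, halogen 1):
  atom 1: Br (halogen, monovalent) → 0 H
  atom 2: C, bond orders sum to 4 (valence 4) → 0 H
  atom 3: C, bond orders sum to 4 (valence 4) → 0 H
  atom 4: C, bond orders sum to 4 (valence 4) → 0 H
  atom 5: O, bond orders sum to 2 (valence 2) → 0 H
  atom 6: O, bond orders sum to 1 (valence 2) → 1 H
  atom 7: C with explicit H count 0
  atom 8: C, bond orders sum to 1 (valence 4) → 3 H
  atom 9: S, bond orders sum to 2 (valence 2) → 0 H
  atom 10: C, bond orders sum to 4 (valence 4) → 0 H
  atom 11: C, bond orders sum to 4 (valence 4) → 0 H
  atom 12: O, bond orders sum to 2 (valence 2) → 0 H
  atom 13: C, bond orders sum to 1 (valence 4) → 3 H
Total hydrogens: 7.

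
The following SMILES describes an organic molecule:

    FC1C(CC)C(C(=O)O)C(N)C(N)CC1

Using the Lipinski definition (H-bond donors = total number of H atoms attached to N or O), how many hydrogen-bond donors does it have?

Donors: find every N or O and count the H atoms it carries.
  atom 8 (O): bond orders sum to 2 → 0 H
  atom 9 (O): bond orders sum to 1 → 1 H
  atom 11 (N): bond orders sum to 1 → 2 H
  atom 13 (N): bond orders sum to 1 → 2 H
Lipinski HBD = 5.

5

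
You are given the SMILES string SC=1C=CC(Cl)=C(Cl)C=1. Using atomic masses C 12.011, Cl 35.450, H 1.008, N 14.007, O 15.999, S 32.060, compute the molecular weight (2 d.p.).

179.06 g/mol

First, the molecular formula is C6H4Cl2S (counting implicit H from valence).
  C: 6 × 12.011 = 72.066
  Cl: 2 × 35.450 = 70.900
  H: 4 × 1.008 = 4.032
  S: 1 × 32.060 = 32.060
Sum: 6×12.011 + 2×35.450 + 4×1.008 + 1×32.060 = 179.058 → 179.06 g/mol.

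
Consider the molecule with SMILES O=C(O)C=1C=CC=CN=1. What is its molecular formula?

C6H5NO2

Walk through each heavy atom and fill implicit hydrogens from standard valence (C 4, N 3, O 2, S 2, halogen 1):
  atom 1: O, bond orders sum to 2 (valence 2) → 0 H
  atom 2: C, bond orders sum to 4 (valence 4) → 0 H
  atom 3: O, bond orders sum to 1 (valence 2) → 1 H
  atom 4: C, bond orders sum to 4 (valence 4) → 0 H
  atom 5: C, bond orders sum to 3 (valence 4) → 1 H
  atom 6: C, bond orders sum to 3 (valence 4) → 1 H
  atom 7: C, bond orders sum to 3 (valence 4) → 1 H
  atom 8: C, bond orders sum to 3 (valence 4) → 1 H
  atom 9: N, bond orders sum to 3 (valence 3) → 0 H
Totals → C:6, H:5, N:1, O:2.
In Hill order: C6H5NO2.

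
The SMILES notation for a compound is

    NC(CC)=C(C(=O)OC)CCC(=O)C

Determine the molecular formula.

C10H17NO3

Walk through each heavy atom and fill implicit hydrogens from standard valence (C 4, N 3, O 2, S 2, halogen 1):
  atom 1: N, bond orders sum to 1 (valence 3) → 2 H
  atom 2: C, bond orders sum to 4 (valence 4) → 0 H
  atom 3: C, bond orders sum to 2 (valence 4) → 2 H
  atom 4: C, bond orders sum to 1 (valence 4) → 3 H
  atom 5: C, bond orders sum to 4 (valence 4) → 0 H
  atom 6: C, bond orders sum to 4 (valence 4) → 0 H
  atom 7: O, bond orders sum to 2 (valence 2) → 0 H
  atom 8: O, bond orders sum to 2 (valence 2) → 0 H
  atom 9: C, bond orders sum to 1 (valence 4) → 3 H
  atom 10: C, bond orders sum to 2 (valence 4) → 2 H
  atom 11: C, bond orders sum to 2 (valence 4) → 2 H
  atom 12: C, bond orders sum to 4 (valence 4) → 0 H
  atom 13: O, bond orders sum to 2 (valence 2) → 0 H
  atom 14: C, bond orders sum to 1 (valence 4) → 3 H
Totals → C:10, H:17, N:1, O:3.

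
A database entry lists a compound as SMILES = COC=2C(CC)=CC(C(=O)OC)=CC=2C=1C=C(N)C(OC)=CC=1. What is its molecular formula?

Walk through each heavy atom and fill implicit hydrogens from standard valence (C 4, N 3, O 2, S 2, halogen 1):
  atom 1: C, bond orders sum to 1 (valence 4) → 3 H
  atom 2: O, bond orders sum to 2 (valence 2) → 0 H
  atom 3: C, bond orders sum to 4 (valence 4) → 0 H
  atom 4: C, bond orders sum to 4 (valence 4) → 0 H
  atom 5: C, bond orders sum to 2 (valence 4) → 2 H
  atom 6: C, bond orders sum to 1 (valence 4) → 3 H
  atom 7: C, bond orders sum to 3 (valence 4) → 1 H
  atom 8: C, bond orders sum to 4 (valence 4) → 0 H
  atom 9: C, bond orders sum to 4 (valence 4) → 0 H
  atom 10: O, bond orders sum to 2 (valence 2) → 0 H
  atom 11: O, bond orders sum to 2 (valence 2) → 0 H
  atom 12: C, bond orders sum to 1 (valence 4) → 3 H
  atom 13: C, bond orders sum to 3 (valence 4) → 1 H
  atom 14: C, bond orders sum to 4 (valence 4) → 0 H
  atom 15: C, bond orders sum to 4 (valence 4) → 0 H
  atom 16: C, bond orders sum to 3 (valence 4) → 1 H
  atom 17: C, bond orders sum to 4 (valence 4) → 0 H
  atom 18: N, bond orders sum to 1 (valence 3) → 2 H
  atom 19: C, bond orders sum to 4 (valence 4) → 0 H
  atom 20: O, bond orders sum to 2 (valence 2) → 0 H
  atom 21: C, bond orders sum to 1 (valence 4) → 3 H
  atom 22: C, bond orders sum to 3 (valence 4) → 1 H
  atom 23: C, bond orders sum to 3 (valence 4) → 1 H
Totals → C:18, H:21, N:1, O:4.

C18H21NO4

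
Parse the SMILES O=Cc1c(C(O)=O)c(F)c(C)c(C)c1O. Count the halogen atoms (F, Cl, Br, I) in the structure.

1

Halogen atoms appear at heavy-atom position 9 (1×F).
Other groups present: 1 aldehyde, 1 carboxylic acid, 1 hydroxyl.
Halogen count: 1.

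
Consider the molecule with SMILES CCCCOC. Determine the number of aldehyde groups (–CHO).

0

Scan the SMILES for the aldehyde motif — none present.
Groups that are present: 1 ether.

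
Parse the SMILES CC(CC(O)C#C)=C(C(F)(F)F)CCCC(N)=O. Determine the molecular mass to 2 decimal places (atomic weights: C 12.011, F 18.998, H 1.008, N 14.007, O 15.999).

First, the molecular formula is C12H16F3NO2 (counting implicit H from valence).
  C: 12 × 12.011 = 144.132
  F: 3 × 18.998 = 56.994
  H: 16 × 1.008 = 16.128
  N: 1 × 14.007 = 14.007
  O: 2 × 15.999 = 31.998
Sum: 12×12.011 + 3×18.998 + 16×1.008 + 1×14.007 + 2×15.999 = 263.259 → 263.26 g/mol.

263.26 g/mol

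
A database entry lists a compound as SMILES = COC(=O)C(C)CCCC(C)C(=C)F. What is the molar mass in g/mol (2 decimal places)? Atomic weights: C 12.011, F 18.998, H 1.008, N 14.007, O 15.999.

202.27 g/mol

First, the molecular formula is C11H19FO2 (counting implicit H from valence).
  C: 11 × 12.011 = 132.121
  F: 1 × 18.998 = 18.998
  H: 19 × 1.008 = 19.152
  O: 2 × 15.999 = 31.998
Sum: 11×12.011 + 1×18.998 + 19×1.008 + 2×15.999 = 202.269 → 202.27 g/mol.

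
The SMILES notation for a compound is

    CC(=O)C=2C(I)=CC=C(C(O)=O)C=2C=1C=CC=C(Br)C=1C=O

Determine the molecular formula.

C16H10BrIO4

Walk through each heavy atom and fill implicit hydrogens from standard valence (C 4, N 3, O 2, S 2, halogen 1):
  atom 1: C, bond orders sum to 1 (valence 4) → 3 H
  atom 2: C, bond orders sum to 4 (valence 4) → 0 H
  atom 3: O, bond orders sum to 2 (valence 2) → 0 H
  atom 4: C, bond orders sum to 4 (valence 4) → 0 H
  atom 5: C, bond orders sum to 4 (valence 4) → 0 H
  atom 6: I (halogen, monovalent) → 0 H
  atom 7: C, bond orders sum to 3 (valence 4) → 1 H
  atom 8: C, bond orders sum to 3 (valence 4) → 1 H
  atom 9: C, bond orders sum to 4 (valence 4) → 0 H
  atom 10: C, bond orders sum to 4 (valence 4) → 0 H
  atom 11: O, bond orders sum to 1 (valence 2) → 1 H
  atom 12: O, bond orders sum to 2 (valence 2) → 0 H
  atom 13: C, bond orders sum to 4 (valence 4) → 0 H
  atom 14: C, bond orders sum to 4 (valence 4) → 0 H
  atom 15: C, bond orders sum to 3 (valence 4) → 1 H
  atom 16: C, bond orders sum to 3 (valence 4) → 1 H
  atom 17: C, bond orders sum to 3 (valence 4) → 1 H
  atom 18: C, bond orders sum to 4 (valence 4) → 0 H
  atom 19: Br (halogen, monovalent) → 0 H
  atom 20: C, bond orders sum to 4 (valence 4) → 0 H
  atom 21: C, bond orders sum to 3 (valence 4) → 1 H
  atom 22: O, bond orders sum to 2 (valence 2) → 0 H
Totals → C:16, H:10, Br:1, I:1, O:4.
In Hill order: C16H10BrIO4.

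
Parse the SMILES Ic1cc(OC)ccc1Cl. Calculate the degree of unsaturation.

Molecular formula: C7H6ClIO.
DoU = (2C + 2 + N − H − X) / 2, where X is the halogen count and O/S are ignored.
    = (2·7 + 2 + 0 − 6 − 2) / 2 = 8 / 2 = 4.

4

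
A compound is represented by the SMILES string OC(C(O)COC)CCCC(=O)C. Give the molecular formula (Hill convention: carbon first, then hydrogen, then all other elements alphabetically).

C9H18O4

Walk through each heavy atom and fill implicit hydrogens from standard valence (C 4, N 3, O 2, S 2, halogen 1):
  atom 1: O, bond orders sum to 1 (valence 2) → 1 H
  atom 2: C, bond orders sum to 3 (valence 4) → 1 H
  atom 3: C, bond orders sum to 3 (valence 4) → 1 H
  atom 4: O, bond orders sum to 1 (valence 2) → 1 H
  atom 5: C, bond orders sum to 2 (valence 4) → 2 H
  atom 6: O, bond orders sum to 2 (valence 2) → 0 H
  atom 7: C, bond orders sum to 1 (valence 4) → 3 H
  atom 8: C, bond orders sum to 2 (valence 4) → 2 H
  atom 9: C, bond orders sum to 2 (valence 4) → 2 H
  atom 10: C, bond orders sum to 2 (valence 4) → 2 H
  atom 11: C, bond orders sum to 4 (valence 4) → 0 H
  atom 12: O, bond orders sum to 2 (valence 2) → 0 H
  atom 13: C, bond orders sum to 1 (valence 4) → 3 H
Totals → C:9, H:18, O:4.
In Hill order: C9H18O4.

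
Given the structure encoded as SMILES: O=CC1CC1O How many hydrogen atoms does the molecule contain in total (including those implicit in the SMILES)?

6

Walk through each heavy atom and fill implicit hydrogens from standard valence (C 4, N 3, O 2, S 2, halogen 1):
  atom 1: O, bond orders sum to 2 (valence 2) → 0 H
  atom 2: C, bond orders sum to 3 (valence 4) → 1 H
  atom 3: C, bond orders sum to 3 (valence 4) → 1 H
  atom 4: C, bond orders sum to 2 (valence 4) → 2 H
  atom 5: C, bond orders sum to 3 (valence 4) → 1 H
  atom 6: O, bond orders sum to 1 (valence 2) → 1 H
Total hydrogens: 6.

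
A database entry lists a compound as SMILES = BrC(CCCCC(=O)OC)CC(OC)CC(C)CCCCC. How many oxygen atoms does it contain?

3

Scan the SMILES for O atoms (remember two-letter symbols like Cl and Br are single atoms).
Oxygen count: 3.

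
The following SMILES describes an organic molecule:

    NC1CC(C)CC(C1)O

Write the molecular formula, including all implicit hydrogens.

Walk through each heavy atom and fill implicit hydrogens from standard valence (C 4, N 3, O 2, S 2, halogen 1):
  atom 1: N, bond orders sum to 1 (valence 3) → 2 H
  atom 2: C, bond orders sum to 3 (valence 4) → 1 H
  atom 3: C, bond orders sum to 2 (valence 4) → 2 H
  atom 4: C, bond orders sum to 3 (valence 4) → 1 H
  atom 5: C, bond orders sum to 1 (valence 4) → 3 H
  atom 6: C, bond orders sum to 2 (valence 4) → 2 H
  atom 7: C, bond orders sum to 3 (valence 4) → 1 H
  atom 8: C, bond orders sum to 2 (valence 4) → 2 H
  atom 9: O, bond orders sum to 1 (valence 2) → 1 H
Totals → C:7, H:15, N:1, O:1.

C7H15NO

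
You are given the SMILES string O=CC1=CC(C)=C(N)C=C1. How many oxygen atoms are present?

Scan the SMILES for O atoms (remember two-letter symbols like Cl and Br are single atoms).
Oxygen count: 1.

1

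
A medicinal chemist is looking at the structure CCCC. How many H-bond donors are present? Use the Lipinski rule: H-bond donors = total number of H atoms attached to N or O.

0

Donors: find every N or O and count the H atoms it carries.
  (no N or O atoms present)
Lipinski HBD = 0.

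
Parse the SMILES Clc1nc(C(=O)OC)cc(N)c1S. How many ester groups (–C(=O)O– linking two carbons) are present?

1

The ester motif appears at heavy-atom position 5 in the SMILES.
Other groups present: 1 primary amine, 1 thiol.
Ester count: 1.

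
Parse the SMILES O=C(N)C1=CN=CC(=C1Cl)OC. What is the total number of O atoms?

Scan the SMILES for O atoms (remember two-letter symbols like Cl and Br are single atoms).
Oxygen count: 2.

2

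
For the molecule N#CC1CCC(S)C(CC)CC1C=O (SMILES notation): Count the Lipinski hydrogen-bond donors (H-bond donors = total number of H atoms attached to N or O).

0

Donors: find every N or O and count the H atoms it carries.
  atom 1 (N): bond orders sum to 3 → 0 H
  atom 14 (O): bond orders sum to 2 → 0 H
Lipinski HBD = 0.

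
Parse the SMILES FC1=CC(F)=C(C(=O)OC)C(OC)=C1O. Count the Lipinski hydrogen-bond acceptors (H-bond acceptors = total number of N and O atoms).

4

N atoms: 0; O atoms: 4.
Lipinski HBA = 0 + 4 = 4.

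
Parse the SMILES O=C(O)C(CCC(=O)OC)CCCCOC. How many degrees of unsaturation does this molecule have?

Molecular formula: C11H20O5.
DoU = (2C + 2 + N − H − X) / 2, where X is the halogen count and O/S are ignored.
    = (2·11 + 2 + 0 − 20 − 0) / 2 = 4 / 2 = 2.

2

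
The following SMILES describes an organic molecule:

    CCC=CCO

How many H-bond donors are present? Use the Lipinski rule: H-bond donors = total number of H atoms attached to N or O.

1

Donors: find every N or O and count the H atoms it carries.
  atom 6 (O): bond orders sum to 1 → 1 H
Lipinski HBD = 1.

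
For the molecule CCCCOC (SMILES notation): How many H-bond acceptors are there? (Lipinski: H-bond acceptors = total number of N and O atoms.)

1

N atoms: 0; O atoms: 1.
Lipinski HBA = 0 + 1 = 1.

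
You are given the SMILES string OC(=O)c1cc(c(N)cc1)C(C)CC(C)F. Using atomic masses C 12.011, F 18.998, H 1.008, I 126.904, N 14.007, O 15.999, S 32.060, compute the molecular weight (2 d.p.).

First, the molecular formula is C12H16FNO2 (counting implicit H from valence).
  C: 12 × 12.011 = 144.132
  F: 1 × 18.998 = 18.998
  H: 16 × 1.008 = 16.128
  N: 1 × 14.007 = 14.007
  O: 2 × 15.999 = 31.998
Sum: 12×12.011 + 1×18.998 + 16×1.008 + 1×14.007 + 2×15.999 = 225.263 → 225.26 g/mol.

225.26 g/mol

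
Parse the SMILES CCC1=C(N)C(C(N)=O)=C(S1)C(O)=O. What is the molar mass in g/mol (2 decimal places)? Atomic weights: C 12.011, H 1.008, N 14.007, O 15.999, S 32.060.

First, the molecular formula is C8H10N2O3S (counting implicit H from valence).
  C: 8 × 12.011 = 96.088
  H: 10 × 1.008 = 10.080
  N: 2 × 14.007 = 28.014
  O: 3 × 15.999 = 47.997
  S: 1 × 32.060 = 32.060
Sum: 8×12.011 + 10×1.008 + 2×14.007 + 3×15.999 + 1×32.060 = 214.239 → 214.24 g/mol.

214.24 g/mol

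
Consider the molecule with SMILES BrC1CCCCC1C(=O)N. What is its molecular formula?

C7H12BrNO

Walk through each heavy atom and fill implicit hydrogens from standard valence (C 4, N 3, O 2, S 2, halogen 1):
  atom 1: Br (halogen, monovalent) → 0 H
  atom 2: C, bond orders sum to 3 (valence 4) → 1 H
  atom 3: C, bond orders sum to 2 (valence 4) → 2 H
  atom 4: C, bond orders sum to 2 (valence 4) → 2 H
  atom 5: C, bond orders sum to 2 (valence 4) → 2 H
  atom 6: C, bond orders sum to 2 (valence 4) → 2 H
  atom 7: C, bond orders sum to 3 (valence 4) → 1 H
  atom 8: C, bond orders sum to 4 (valence 4) → 0 H
  atom 9: O, bond orders sum to 2 (valence 2) → 0 H
  atom 10: N, bond orders sum to 1 (valence 3) → 2 H
Totals → C:7, H:12, Br:1, N:1, O:1.
In Hill order: C7H12BrNO.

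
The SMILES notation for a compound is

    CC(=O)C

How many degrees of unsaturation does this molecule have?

Molecular formula: C3H6O.
DoU = (2C + 2 + N − H − X) / 2, where X is the halogen count and O/S are ignored.
    = (2·3 + 2 + 0 − 6 − 0) / 2 = 2 / 2 = 1.

1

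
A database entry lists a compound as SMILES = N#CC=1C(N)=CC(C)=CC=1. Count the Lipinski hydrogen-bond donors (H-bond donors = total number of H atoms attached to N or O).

2

Donors: find every N or O and count the H atoms it carries.
  atom 1 (N): bond orders sum to 3 → 0 H
  atom 5 (N): bond orders sum to 1 → 2 H
Lipinski HBD = 2.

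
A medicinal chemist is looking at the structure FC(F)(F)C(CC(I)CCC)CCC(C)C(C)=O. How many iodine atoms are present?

1

Scan the SMILES for I atoms (remember two-letter symbols like Cl and Br are single atoms).
Iodine count: 1.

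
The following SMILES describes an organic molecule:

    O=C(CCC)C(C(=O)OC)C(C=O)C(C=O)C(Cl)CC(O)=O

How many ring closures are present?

In SMILES, each pair of matching ring-closure digits denotes one ring-closing bond; the number of such bonds equals the number of independent rings.
Ring-closure bonds here: 0.

0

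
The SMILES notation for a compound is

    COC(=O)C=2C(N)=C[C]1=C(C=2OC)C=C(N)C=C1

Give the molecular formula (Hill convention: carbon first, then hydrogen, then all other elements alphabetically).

C13H14N2O3

Walk through each heavy atom and fill implicit hydrogens from standard valence (C 4, N 3, O 2, S 2, halogen 1):
  atom 1: C, bond orders sum to 1 (valence 4) → 3 H
  atom 2: O, bond orders sum to 2 (valence 2) → 0 H
  atom 3: C, bond orders sum to 4 (valence 4) → 0 H
  atom 4: O, bond orders sum to 2 (valence 2) → 0 H
  atom 5: C, bond orders sum to 4 (valence 4) → 0 H
  atom 6: C, bond orders sum to 4 (valence 4) → 0 H
  atom 7: N, bond orders sum to 1 (valence 3) → 2 H
  atom 8: C, bond orders sum to 3 (valence 4) → 1 H
  atom 9: C with explicit H count 0
  atom 10: C, bond orders sum to 4 (valence 4) → 0 H
  atom 11: C, bond orders sum to 4 (valence 4) → 0 H
  atom 12: O, bond orders sum to 2 (valence 2) → 0 H
  atom 13: C, bond orders sum to 1 (valence 4) → 3 H
  atom 14: C, bond orders sum to 3 (valence 4) → 1 H
  atom 15: C, bond orders sum to 4 (valence 4) → 0 H
  atom 16: N, bond orders sum to 1 (valence 3) → 2 H
  atom 17: C, bond orders sum to 3 (valence 4) → 1 H
  atom 18: C, bond orders sum to 3 (valence 4) → 1 H
Totals → C:13, H:14, N:2, O:3.
In Hill order: C13H14N2O3.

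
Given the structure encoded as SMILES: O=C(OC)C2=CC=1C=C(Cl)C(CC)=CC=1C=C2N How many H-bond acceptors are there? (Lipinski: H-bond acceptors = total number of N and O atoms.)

N atoms: 1; O atoms: 2.
Lipinski HBA = 1 + 2 = 3.

3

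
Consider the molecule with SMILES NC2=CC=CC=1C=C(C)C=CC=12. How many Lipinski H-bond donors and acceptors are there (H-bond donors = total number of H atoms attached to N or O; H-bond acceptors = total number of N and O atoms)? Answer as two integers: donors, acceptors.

Donors: find every N or O and count the H atoms it carries.
  atom 1 (N): bond orders sum to 1 → 2 H
Lipinski HBD = 2.
Acceptors: N atoms = 1, O atoms = 0 → HBA = 1.

2, 1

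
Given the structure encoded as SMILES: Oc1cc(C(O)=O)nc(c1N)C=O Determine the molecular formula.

C7H6N2O4

Walk through each heavy atom and fill implicit hydrogens from standard valence (C 4, N 3, O 2, S 2, halogen 1); for lowercase aromatic atoms, an aromatic c carries 1 H when it has two neighbours and 0 H with three, and aromatic n carries 0 H:
  atom 1: O, bond orders sum to 1 (valence 2) → 1 H
  atom 2: aromatic c, 3 neighbours → 0 H
  atom 3: aromatic c, 2 neighbours → 1 H
  atom 4: aromatic c, 3 neighbours → 0 H
  atom 5: C, bond orders sum to 4 (valence 4) → 0 H
  atom 6: O, bond orders sum to 1 (valence 2) → 1 H
  atom 7: O, bond orders sum to 2 (valence 2) → 0 H
  atom 8: aromatic n, 2 neighbours → 0 H
  atom 9: aromatic c, 3 neighbours → 0 H
  atom 10: aromatic c, 3 neighbours → 0 H
  atom 11: N, bond orders sum to 1 (valence 3) → 2 H
  atom 12: C, bond orders sum to 3 (valence 4) → 1 H
  atom 13: O, bond orders sum to 2 (valence 2) → 0 H
Totals → C:7, H:6, N:2, O:4.
In Hill order: C7H6N2O4.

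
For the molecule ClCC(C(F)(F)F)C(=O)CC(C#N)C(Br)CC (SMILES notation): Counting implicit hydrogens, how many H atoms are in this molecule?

Walk through each heavy atom and fill implicit hydrogens from standard valence (C 4, N 3, O 2, S 2, halogen 1):
  atom 1: Cl (halogen, monovalent) → 0 H
  atom 2: C, bond orders sum to 2 (valence 4) → 2 H
  atom 3: C, bond orders sum to 3 (valence 4) → 1 H
  atom 4: C, bond orders sum to 4 (valence 4) → 0 H
  atom 5: F (halogen, monovalent) → 0 H
  atom 6: F (halogen, monovalent) → 0 H
  atom 7: F (halogen, monovalent) → 0 H
  atom 8: C, bond orders sum to 4 (valence 4) → 0 H
  atom 9: O, bond orders sum to 2 (valence 2) → 0 H
  atom 10: C, bond orders sum to 2 (valence 4) → 2 H
  atom 11: C, bond orders sum to 3 (valence 4) → 1 H
  atom 12: C, bond orders sum to 4 (valence 4) → 0 H
  atom 13: N, bond orders sum to 3 (valence 3) → 0 H
  atom 14: C, bond orders sum to 3 (valence 4) → 1 H
  atom 15: Br (halogen, monovalent) → 0 H
  atom 16: C, bond orders sum to 2 (valence 4) → 2 H
  atom 17: C, bond orders sum to 1 (valence 4) → 3 H
Total hydrogens: 12.

12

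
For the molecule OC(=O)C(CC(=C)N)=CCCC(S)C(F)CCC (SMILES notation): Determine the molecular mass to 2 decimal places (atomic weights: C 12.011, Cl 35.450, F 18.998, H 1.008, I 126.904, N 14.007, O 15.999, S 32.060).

275.38 g/mol

First, the molecular formula is C13H22FNO2S (counting implicit H from valence).
  C: 13 × 12.011 = 156.143
  F: 1 × 18.998 = 18.998
  H: 22 × 1.008 = 22.176
  N: 1 × 14.007 = 14.007
  O: 2 × 15.999 = 31.998
  S: 1 × 32.060 = 32.060
Sum: 13×12.011 + 1×18.998 + 22×1.008 + 1×14.007 + 2×15.999 + 1×32.060 = 275.382 → 275.38 g/mol.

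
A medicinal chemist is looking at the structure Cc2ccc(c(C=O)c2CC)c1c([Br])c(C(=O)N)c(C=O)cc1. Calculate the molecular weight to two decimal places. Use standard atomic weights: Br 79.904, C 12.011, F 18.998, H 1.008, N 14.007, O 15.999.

First, the molecular formula is C18H16BrNO3 (counting implicit H from valence).
  Br: 1 × 79.904 = 79.904
  C: 18 × 12.011 = 216.198
  H: 16 × 1.008 = 16.128
  N: 1 × 14.007 = 14.007
  O: 3 × 15.999 = 47.997
Sum: 1×79.904 + 18×12.011 + 16×1.008 + 1×14.007 + 3×15.999 = 374.234 → 374.23 g/mol.

374.23 g/mol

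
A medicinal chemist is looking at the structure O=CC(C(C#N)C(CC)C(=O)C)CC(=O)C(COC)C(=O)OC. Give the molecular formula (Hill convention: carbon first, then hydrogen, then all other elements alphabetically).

C16H23NO6

Walk through each heavy atom and fill implicit hydrogens from standard valence (C 4, N 3, O 2, S 2, halogen 1):
  atom 1: O, bond orders sum to 2 (valence 2) → 0 H
  atom 2: C, bond orders sum to 3 (valence 4) → 1 H
  atom 3: C, bond orders sum to 3 (valence 4) → 1 H
  atom 4: C, bond orders sum to 3 (valence 4) → 1 H
  atom 5: C, bond orders sum to 4 (valence 4) → 0 H
  atom 6: N, bond orders sum to 3 (valence 3) → 0 H
  atom 7: C, bond orders sum to 3 (valence 4) → 1 H
  atom 8: C, bond orders sum to 2 (valence 4) → 2 H
  atom 9: C, bond orders sum to 1 (valence 4) → 3 H
  atom 10: C, bond orders sum to 4 (valence 4) → 0 H
  atom 11: O, bond orders sum to 2 (valence 2) → 0 H
  atom 12: C, bond orders sum to 1 (valence 4) → 3 H
  atom 13: C, bond orders sum to 2 (valence 4) → 2 H
  atom 14: C, bond orders sum to 4 (valence 4) → 0 H
  atom 15: O, bond orders sum to 2 (valence 2) → 0 H
  atom 16: C, bond orders sum to 3 (valence 4) → 1 H
  atom 17: C, bond orders sum to 2 (valence 4) → 2 H
  atom 18: O, bond orders sum to 2 (valence 2) → 0 H
  atom 19: C, bond orders sum to 1 (valence 4) → 3 H
  atom 20: C, bond orders sum to 4 (valence 4) → 0 H
  atom 21: O, bond orders sum to 2 (valence 2) → 0 H
  atom 22: O, bond orders sum to 2 (valence 2) → 0 H
  atom 23: C, bond orders sum to 1 (valence 4) → 3 H
Totals → C:16, H:23, N:1, O:6.
In Hill order: C16H23NO6.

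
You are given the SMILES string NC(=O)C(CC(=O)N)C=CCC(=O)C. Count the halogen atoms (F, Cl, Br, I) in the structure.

Scan the SMILES for the halogen motif — none present.
Groups that are present: 1 alkene, 2 amide, 1 ketone.

0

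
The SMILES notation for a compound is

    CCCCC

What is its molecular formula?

C5H12

Walk through each heavy atom and fill implicit hydrogens from standard valence (C 4, N 3, O 2, S 2, halogen 1):
  atom 1: C, bond orders sum to 1 (valence 4) → 3 H
  atom 2: C, bond orders sum to 2 (valence 4) → 2 H
  atom 3: C, bond orders sum to 2 (valence 4) → 2 H
  atom 4: C, bond orders sum to 2 (valence 4) → 2 H
  atom 5: C, bond orders sum to 1 (valence 4) → 3 H
Totals → C:5, H:12.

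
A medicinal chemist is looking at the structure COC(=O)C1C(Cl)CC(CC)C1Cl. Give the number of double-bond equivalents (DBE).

2

Molecular formula: C9H14Cl2O2.
DoU = (2C + 2 + N − H − X) / 2, where X is the halogen count and O/S are ignored.
    = (2·9 + 2 + 0 − 14 − 2) / 2 = 4 / 2 = 2.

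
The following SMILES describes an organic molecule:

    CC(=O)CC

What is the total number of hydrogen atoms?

8

Walk through each heavy atom and fill implicit hydrogens from standard valence (C 4, N 3, O 2, S 2, halogen 1):
  atom 1: C, bond orders sum to 1 (valence 4) → 3 H
  atom 2: C, bond orders sum to 4 (valence 4) → 0 H
  atom 3: O, bond orders sum to 2 (valence 2) → 0 H
  atom 4: C, bond orders sum to 2 (valence 4) → 2 H
  atom 5: C, bond orders sum to 1 (valence 4) → 3 H
Total hydrogens: 8.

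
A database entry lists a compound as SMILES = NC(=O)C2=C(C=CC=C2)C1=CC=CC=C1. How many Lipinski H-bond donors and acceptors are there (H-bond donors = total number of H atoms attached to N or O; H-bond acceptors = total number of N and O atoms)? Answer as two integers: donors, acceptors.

2, 2

Donors: find every N or O and count the H atoms it carries.
  atom 1 (N): bond orders sum to 1 → 2 H
  atom 3 (O): bond orders sum to 2 → 0 H
Lipinski HBD = 2.
Acceptors: N atoms = 1, O atoms = 1 → HBA = 2.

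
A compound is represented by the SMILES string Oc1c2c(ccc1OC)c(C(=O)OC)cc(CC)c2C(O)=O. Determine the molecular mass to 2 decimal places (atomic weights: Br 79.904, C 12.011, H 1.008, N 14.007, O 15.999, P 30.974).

304.30 g/mol

First, the molecular formula is C16H16O6 (counting implicit H from valence).
  C: 16 × 12.011 = 192.176
  H: 16 × 1.008 = 16.128
  O: 6 × 15.999 = 95.994
Sum: 16×12.011 + 16×1.008 + 6×15.999 = 304.298 → 304.30 g/mol.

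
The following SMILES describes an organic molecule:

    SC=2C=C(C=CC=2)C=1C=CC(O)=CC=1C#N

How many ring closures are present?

In SMILES, each pair of matching ring-closure digits denotes one ring-closing bond; the number of such bonds equals the number of independent rings.
Ring-closure bonds here: 2.

2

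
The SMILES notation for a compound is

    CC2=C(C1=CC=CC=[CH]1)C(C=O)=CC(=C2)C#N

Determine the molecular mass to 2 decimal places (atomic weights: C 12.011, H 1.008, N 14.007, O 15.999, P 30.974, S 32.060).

221.26 g/mol

First, the molecular formula is C15H11NO (counting implicit H from valence).
  C: 15 × 12.011 = 180.165
  H: 11 × 1.008 = 11.088
  N: 1 × 14.007 = 14.007
  O: 1 × 15.999 = 15.999
Sum: 15×12.011 + 11×1.008 + 1×14.007 + 1×15.999 = 221.259 → 221.26 g/mol.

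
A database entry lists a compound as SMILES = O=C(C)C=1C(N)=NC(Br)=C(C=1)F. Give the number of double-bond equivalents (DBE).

5

Molecular formula: C7H6BrFN2O.
DoU = (2C + 2 + N − H − X) / 2, where X is the halogen count and O/S are ignored.
    = (2·7 + 2 + 2 − 6 − 2) / 2 = 10 / 2 = 5.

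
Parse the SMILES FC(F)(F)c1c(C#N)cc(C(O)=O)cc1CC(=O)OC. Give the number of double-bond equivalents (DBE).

Molecular formula: C12H8F3NO4.
DoU = (2C + 2 + N − H − X) / 2, where X is the halogen count and O/S are ignored.
    = (2·12 + 2 + 1 − 8 − 3) / 2 = 16 / 2 = 8.

8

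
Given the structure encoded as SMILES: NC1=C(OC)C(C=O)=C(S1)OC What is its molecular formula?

C7H9NO3S

Walk through each heavy atom and fill implicit hydrogens from standard valence (C 4, N 3, O 2, S 2, halogen 1):
  atom 1: N, bond orders sum to 1 (valence 3) → 2 H
  atom 2: C, bond orders sum to 4 (valence 4) → 0 H
  atom 3: C, bond orders sum to 4 (valence 4) → 0 H
  atom 4: O, bond orders sum to 2 (valence 2) → 0 H
  atom 5: C, bond orders sum to 1 (valence 4) → 3 H
  atom 6: C, bond orders sum to 4 (valence 4) → 0 H
  atom 7: C, bond orders sum to 3 (valence 4) → 1 H
  atom 8: O, bond orders sum to 2 (valence 2) → 0 H
  atom 9: C, bond orders sum to 4 (valence 4) → 0 H
  atom 10: S, bond orders sum to 2 (valence 2) → 0 H
  atom 11: O, bond orders sum to 2 (valence 2) → 0 H
  atom 12: C, bond orders sum to 1 (valence 4) → 3 H
Totals → C:7, H:9, N:1, O:3, S:1.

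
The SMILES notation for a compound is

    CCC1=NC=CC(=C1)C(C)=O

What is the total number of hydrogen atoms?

Walk through each heavy atom and fill implicit hydrogens from standard valence (C 4, N 3, O 2, S 2, halogen 1):
  atom 1: C, bond orders sum to 1 (valence 4) → 3 H
  atom 2: C, bond orders sum to 2 (valence 4) → 2 H
  atom 3: C, bond orders sum to 4 (valence 4) → 0 H
  atom 4: N, bond orders sum to 3 (valence 3) → 0 H
  atom 5: C, bond orders sum to 3 (valence 4) → 1 H
  atom 6: C, bond orders sum to 3 (valence 4) → 1 H
  atom 7: C, bond orders sum to 4 (valence 4) → 0 H
  atom 8: C, bond orders sum to 3 (valence 4) → 1 H
  atom 9: C, bond orders sum to 4 (valence 4) → 0 H
  atom 10: C, bond orders sum to 1 (valence 4) → 3 H
  atom 11: O, bond orders sum to 2 (valence 2) → 0 H
Total hydrogens: 11.

11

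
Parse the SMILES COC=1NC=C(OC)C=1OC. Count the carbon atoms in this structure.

7

Count every carbon token in the SMILES (each C, including those in ring-closure positions and inside branches).
Carbon count: 7.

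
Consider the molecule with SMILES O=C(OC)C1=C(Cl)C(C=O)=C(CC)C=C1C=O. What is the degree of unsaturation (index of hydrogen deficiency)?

7

Molecular formula: C12H11ClO4.
DoU = (2C + 2 + N − H − X) / 2, where X is the halogen count and O/S are ignored.
    = (2·12 + 2 + 0 − 11 − 1) / 2 = 14 / 2 = 7.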